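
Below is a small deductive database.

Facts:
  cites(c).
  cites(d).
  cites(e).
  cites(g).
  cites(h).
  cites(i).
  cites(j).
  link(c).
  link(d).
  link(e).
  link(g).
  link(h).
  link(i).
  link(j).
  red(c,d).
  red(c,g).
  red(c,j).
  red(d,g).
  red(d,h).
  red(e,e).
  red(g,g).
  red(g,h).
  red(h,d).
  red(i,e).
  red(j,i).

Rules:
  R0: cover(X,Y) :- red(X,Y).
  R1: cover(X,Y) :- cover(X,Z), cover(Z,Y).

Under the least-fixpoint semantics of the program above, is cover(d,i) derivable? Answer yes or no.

round 1: derive cover(c,d) via R0 from red(c,d)
round 1: derive cover(c,g) via R0 from red(c,g)
round 1: derive cover(c,j) via R0 from red(c,j)
round 1: derive cover(d,g) via R0 from red(d,g)
round 1: derive cover(d,h) via R0 from red(d,h)
round 1: derive cover(e,e) via R0 from red(e,e)
round 1: derive cover(g,g) via R0 from red(g,g)
round 1: derive cover(g,h) via R0 from red(g,h)
round 1: derive cover(h,d) via R0 from red(h,d)
round 1: derive cover(i,e) via R0 from red(i,e)
round 1: derive cover(j,i) via R0 from red(j,i)
round 2: derive cover(c,h) via R1 from cover(c,d), cover(d,h)
round 2: derive cover(c,i) via R1 from cover(c,j), cover(j,i)
round 2: derive cover(d,d) via R1 from cover(d,h), cover(h,d)
round 2: derive cover(g,d) via R1 from cover(g,h), cover(h,d)
round 2: derive cover(h,g) via R1 from cover(h,d), cover(d,g)
round 2: derive cover(h,h) via R1 from cover(h,d), cover(d,h)
round 2: derive cover(j,e) via R1 from cover(j,i), cover(i,e)
round 3: derive cover(c,e) via R1 from cover(c,i), cover(i,e)

no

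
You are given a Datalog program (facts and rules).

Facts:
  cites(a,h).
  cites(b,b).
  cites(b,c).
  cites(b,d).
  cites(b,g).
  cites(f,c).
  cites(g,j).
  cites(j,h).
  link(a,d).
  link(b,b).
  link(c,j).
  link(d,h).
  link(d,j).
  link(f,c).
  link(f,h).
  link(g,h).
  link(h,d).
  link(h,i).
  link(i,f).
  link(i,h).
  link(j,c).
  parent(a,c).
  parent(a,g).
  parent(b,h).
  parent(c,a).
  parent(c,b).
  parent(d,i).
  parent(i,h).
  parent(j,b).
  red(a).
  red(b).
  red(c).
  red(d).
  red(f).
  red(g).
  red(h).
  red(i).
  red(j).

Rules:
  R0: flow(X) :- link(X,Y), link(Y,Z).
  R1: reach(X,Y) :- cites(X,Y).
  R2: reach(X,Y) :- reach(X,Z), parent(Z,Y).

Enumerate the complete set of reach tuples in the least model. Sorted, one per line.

round 1: derive reach(a,h) via R1 from cites(a,h)
round 1: derive reach(b,b) via R1 from cites(b,b)
round 1: derive reach(b,c) via R1 from cites(b,c)
round 1: derive reach(b,d) via R1 from cites(b,d)
round 1: derive reach(b,g) via R1 from cites(b,g)
round 1: derive reach(f,c) via R1 from cites(f,c)
round 1: derive reach(g,j) via R1 from cites(g,j)
round 1: derive reach(j,h) via R1 from cites(j,h)
round 2: derive reach(b,a) via R2 from reach(b,c), parent(c,a)
round 2: derive reach(b,h) via R2 from reach(b,b), parent(b,h)
round 2: derive reach(b,i) via R2 from reach(b,d), parent(d,i)
round 2: derive reach(f,a) via R2 from reach(f,c), parent(c,a)
round 2: derive reach(f,b) via R2 from reach(f,c), parent(c,b)
round 2: derive reach(g,b) via R2 from reach(g,j), parent(j,b)
round 3: derive reach(f,g) via R2 from reach(f,a), parent(a,g)
round 3: derive reach(f,h) via R2 from reach(f,b), parent(b,h)
round 3: derive reach(g,h) via R2 from reach(g,b), parent(b,h)

reach(a,h)
reach(b,a)
reach(b,b)
reach(b,c)
reach(b,d)
reach(b,g)
reach(b,h)
reach(b,i)
reach(f,a)
reach(f,b)
reach(f,c)
reach(f,g)
reach(f,h)
reach(g,b)
reach(g,h)
reach(g,j)
reach(j,h)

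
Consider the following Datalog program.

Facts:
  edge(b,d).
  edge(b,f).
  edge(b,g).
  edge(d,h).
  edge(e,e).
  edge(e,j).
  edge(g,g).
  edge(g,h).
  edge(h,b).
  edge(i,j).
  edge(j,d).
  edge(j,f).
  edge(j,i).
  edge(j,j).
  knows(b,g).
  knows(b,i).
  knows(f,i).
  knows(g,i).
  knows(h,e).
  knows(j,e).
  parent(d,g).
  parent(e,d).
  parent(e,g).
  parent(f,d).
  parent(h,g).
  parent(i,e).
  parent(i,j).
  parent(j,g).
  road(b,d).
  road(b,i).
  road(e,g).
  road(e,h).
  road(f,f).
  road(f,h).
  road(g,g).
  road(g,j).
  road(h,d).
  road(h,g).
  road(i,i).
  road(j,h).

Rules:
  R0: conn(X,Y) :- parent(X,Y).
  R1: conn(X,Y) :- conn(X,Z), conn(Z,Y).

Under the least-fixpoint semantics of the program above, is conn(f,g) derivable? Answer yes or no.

yes

round 1: derive conn(d,g) via R0 from parent(d,g)
round 1: derive conn(e,d) via R0 from parent(e,d)
round 1: derive conn(e,g) via R0 from parent(e,g)
round 1: derive conn(f,d) via R0 from parent(f,d)
round 1: derive conn(h,g) via R0 from parent(h,g)
round 1: derive conn(i,e) via R0 from parent(i,e)
round 1: derive conn(i,j) via R0 from parent(i,j)
round 1: derive conn(j,g) via R0 from parent(j,g)
round 2: derive conn(f,g) via R1 from conn(f,d), conn(d,g)
round 2: derive conn(i,d) via R1 from conn(i,e), conn(e,d)
round 2: derive conn(i,g) via R1 from conn(i,e), conn(e,g)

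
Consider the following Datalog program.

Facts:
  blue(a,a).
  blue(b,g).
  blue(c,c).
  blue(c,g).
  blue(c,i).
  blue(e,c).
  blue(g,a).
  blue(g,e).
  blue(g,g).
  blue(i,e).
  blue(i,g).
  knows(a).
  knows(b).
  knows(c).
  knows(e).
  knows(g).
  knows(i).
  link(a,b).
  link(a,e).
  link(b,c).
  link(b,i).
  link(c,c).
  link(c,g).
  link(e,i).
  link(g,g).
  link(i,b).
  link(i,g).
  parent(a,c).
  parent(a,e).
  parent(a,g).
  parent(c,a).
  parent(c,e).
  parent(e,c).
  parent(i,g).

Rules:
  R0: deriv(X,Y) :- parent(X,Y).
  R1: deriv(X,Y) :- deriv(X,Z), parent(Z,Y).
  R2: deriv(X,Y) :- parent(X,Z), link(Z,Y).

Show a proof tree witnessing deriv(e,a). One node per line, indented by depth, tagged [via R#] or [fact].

round 1: derive deriv(a,c) via R0 from parent(a,c)
round 1: derive deriv(a,e) via R0 from parent(a,e)
round 1: derive deriv(a,g) via R0 from parent(a,g)
round 1: derive deriv(c,a) via R0 from parent(c,a)
round 1: derive deriv(c,e) via R0 from parent(c,e)
round 1: derive deriv(e,c) via R0 from parent(e,c)
round 1: derive deriv(i,g) via R0 from parent(i,g)
round 1: derive deriv(a,i) via R2 from parent(a,e), link(e,i)
round 1: derive deriv(c,b) via R2 from parent(c,a), link(a,b)
round 1: derive deriv(c,i) via R2 from parent(c,e), link(e,i)
round 1: derive deriv(e,g) via R2 from parent(e,c), link(c,g)
round 2: derive deriv(a,a) via R1 from deriv(a,c), parent(c,a)
round 2: derive deriv(c,c) via R1 from deriv(c,a), parent(a,c)
round 2: derive deriv(c,g) via R1 from deriv(c,a), parent(a,g)
round 2: derive deriv(e,a) via R1 from deriv(e,c), parent(c,a)
round 2: derive deriv(e,e) via R1 from deriv(e,c), parent(c,e)

deriv(e,a)  [via R1]
  deriv(e,c)  [via R0]
    parent(e,c)  [fact]
  parent(c,a)  [fact]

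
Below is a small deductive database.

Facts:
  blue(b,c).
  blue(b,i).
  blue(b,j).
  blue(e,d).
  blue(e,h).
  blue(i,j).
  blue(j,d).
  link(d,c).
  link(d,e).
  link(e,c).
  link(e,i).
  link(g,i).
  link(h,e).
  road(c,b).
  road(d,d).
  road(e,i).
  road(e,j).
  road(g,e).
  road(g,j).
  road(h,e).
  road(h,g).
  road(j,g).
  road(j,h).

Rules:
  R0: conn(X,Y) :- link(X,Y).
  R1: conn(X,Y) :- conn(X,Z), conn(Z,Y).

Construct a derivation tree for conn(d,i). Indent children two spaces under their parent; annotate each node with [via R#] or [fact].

round 1: derive conn(d,c) via R0 from link(d,c)
round 1: derive conn(d,e) via R0 from link(d,e)
round 1: derive conn(e,c) via R0 from link(e,c)
round 1: derive conn(e,i) via R0 from link(e,i)
round 1: derive conn(g,i) via R0 from link(g,i)
round 1: derive conn(h,e) via R0 from link(h,e)
round 2: derive conn(d,i) via R1 from conn(d,e), conn(e,i)
round 2: derive conn(h,c) via R1 from conn(h,e), conn(e,c)
round 2: derive conn(h,i) via R1 from conn(h,e), conn(e,i)

conn(d,i)  [via R1]
  conn(d,e)  [via R0]
    link(d,e)  [fact]
  conn(e,i)  [via R0]
    link(e,i)  [fact]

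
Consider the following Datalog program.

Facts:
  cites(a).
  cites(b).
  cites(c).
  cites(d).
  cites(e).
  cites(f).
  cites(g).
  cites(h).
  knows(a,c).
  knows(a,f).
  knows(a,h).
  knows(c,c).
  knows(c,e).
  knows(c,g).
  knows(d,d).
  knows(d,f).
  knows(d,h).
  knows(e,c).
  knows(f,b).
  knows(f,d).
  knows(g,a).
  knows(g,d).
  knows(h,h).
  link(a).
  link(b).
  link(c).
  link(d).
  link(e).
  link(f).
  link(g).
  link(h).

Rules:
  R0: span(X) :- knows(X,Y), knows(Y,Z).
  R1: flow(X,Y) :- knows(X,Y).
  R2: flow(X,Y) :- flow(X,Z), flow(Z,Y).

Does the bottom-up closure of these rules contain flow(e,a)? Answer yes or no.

yes

round 1: derive flow(a,c) via R1 from knows(a,c)
round 1: derive flow(a,f) via R1 from knows(a,f)
round 1: derive flow(a,h) via R1 from knows(a,h)
round 1: derive flow(c,c) via R1 from knows(c,c)
round 1: derive flow(c,e) via R1 from knows(c,e)
round 1: derive flow(c,g) via R1 from knows(c,g)
round 1: derive flow(d,d) via R1 from knows(d,d)
round 1: derive flow(d,f) via R1 from knows(d,f)
round 1: derive flow(d,h) via R1 from knows(d,h)
round 1: derive flow(e,c) via R1 from knows(e,c)
round 1: derive flow(f,b) via R1 from knows(f,b)
round 1: derive flow(f,d) via R1 from knows(f,d)
round 1: derive flow(g,a) via R1 from knows(g,a)
round 1: derive flow(g,d) via R1 from knows(g,d)
round 1: derive flow(h,h) via R1 from knows(h,h)
round 2: derive flow(a,b) via R2 from flow(a,f), flow(f,b)
round 2: derive flow(a,d) via R2 from flow(a,f), flow(f,d)
round 2: derive flow(a,e) via R2 from flow(a,c), flow(c,e)
round 2: derive flow(a,g) via R2 from flow(a,c), flow(c,g)
round 2: derive flow(c,a) via R2 from flow(c,g), flow(g,a)
round 2: derive flow(c,d) via R2 from flow(c,g), flow(g,d)
round 2: derive flow(d,b) via R2 from flow(d,f), flow(f,b)
round 2: derive flow(e,e) via R2 from flow(e,c), flow(c,e)
round 2: derive flow(e,g) via R2 from flow(e,c), flow(c,g)
round 2: derive flow(f,f) via R2 from flow(f,d), flow(d,f)
round 2: derive flow(f,h) via R2 from flow(f,d), flow(d,h)
round 2: derive flow(g,c) via R2 from flow(g,a), flow(a,c)
round 2: derive flow(g,f) via R2 from flow(g,a), flow(a,f)
round 2: derive flow(g,h) via R2 from flow(g,a), flow(a,h)
round 3: derive flow(a,a) via R2 from flow(a,c), flow(c,a)
round 3: derive flow(c,b) via R2 from flow(c,a), flow(a,b)
round 3: derive flow(c,f) via R2 from flow(c,a), flow(a,f)
round 3: derive flow(c,h) via R2 from flow(c,a), flow(a,h)
round 3: derive flow(e,a) via R2 from flow(e,c), flow(c,a)
round 3: derive flow(e,d) via R2 from flow(e,c), flow(c,d)
round 3: derive flow(e,f) via R2 from flow(e,g), flow(g,f)
round 3: derive flow(e,h) via R2 from flow(e,g), flow(g,h)
round 3: derive flow(g,b) via R2 from flow(g,a), flow(a,b)
round 3: derive flow(g,e) via R2 from flow(g,a), flow(a,e)
round 3: derive flow(g,g) via R2 from flow(g,a), flow(a,g)
round 4: derive flow(e,b) via R2 from flow(e,a), flow(a,b)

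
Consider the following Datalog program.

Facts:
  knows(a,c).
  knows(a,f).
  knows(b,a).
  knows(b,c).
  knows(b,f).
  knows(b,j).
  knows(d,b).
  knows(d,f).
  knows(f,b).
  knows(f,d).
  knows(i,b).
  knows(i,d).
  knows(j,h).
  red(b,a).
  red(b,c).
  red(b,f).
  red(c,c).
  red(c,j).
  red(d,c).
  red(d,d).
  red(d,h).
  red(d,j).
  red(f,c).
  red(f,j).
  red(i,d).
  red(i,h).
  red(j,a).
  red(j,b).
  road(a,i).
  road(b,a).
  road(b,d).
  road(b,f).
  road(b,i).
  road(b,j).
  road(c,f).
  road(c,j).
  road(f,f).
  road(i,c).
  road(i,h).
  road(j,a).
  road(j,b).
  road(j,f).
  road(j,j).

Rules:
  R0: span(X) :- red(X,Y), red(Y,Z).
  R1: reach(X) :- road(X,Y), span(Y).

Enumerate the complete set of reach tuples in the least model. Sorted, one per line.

round 1: derive span(b) via R0 from red(b,c), red(c,c)
round 1: derive span(c) via R0 from red(c,c), red(c,c)
round 1: derive span(d) via R0 from red(d,c), red(c,c)
round 1: derive span(f) via R0 from red(f,c), red(c,c)
round 1: derive span(i) via R0 from red(i,d), red(d,c)
round 1: derive span(j) via R0 from red(j,b), red(b,a)
round 2: derive reach(a) via R1 from road(a,i), span(i)
round 2: derive reach(b) via R1 from road(b,d), span(d)
round 2: derive reach(c) via R1 from road(c,f), span(f)
round 2: derive reach(f) via R1 from road(f,f), span(f)
round 2: derive reach(i) via R1 from road(i,c), span(c)
round 2: derive reach(j) via R1 from road(j,b), span(b)

reach(a)
reach(b)
reach(c)
reach(f)
reach(i)
reach(j)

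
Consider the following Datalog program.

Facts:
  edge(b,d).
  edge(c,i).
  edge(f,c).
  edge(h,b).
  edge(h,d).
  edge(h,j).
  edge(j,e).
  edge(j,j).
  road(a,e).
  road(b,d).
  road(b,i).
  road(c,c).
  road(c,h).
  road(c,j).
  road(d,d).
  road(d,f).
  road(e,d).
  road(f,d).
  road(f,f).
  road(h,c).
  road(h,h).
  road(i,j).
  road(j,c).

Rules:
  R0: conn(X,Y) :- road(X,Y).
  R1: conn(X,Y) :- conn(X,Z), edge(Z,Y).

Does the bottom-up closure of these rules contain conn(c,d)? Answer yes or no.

round 1: derive conn(a,e) via R0 from road(a,e)
round 1: derive conn(b,d) via R0 from road(b,d)
round 1: derive conn(b,i) via R0 from road(b,i)
round 1: derive conn(c,c) via R0 from road(c,c)
round 1: derive conn(c,h) via R0 from road(c,h)
round 1: derive conn(c,j) via R0 from road(c,j)
round 1: derive conn(d,d) via R0 from road(d,d)
round 1: derive conn(d,f) via R0 from road(d,f)
round 1: derive conn(e,d) via R0 from road(e,d)
round 1: derive conn(f,d) via R0 from road(f,d)
round 1: derive conn(f,f) via R0 from road(f,f)
round 1: derive conn(h,c) via R0 from road(h,c)
round 1: derive conn(h,h) via R0 from road(h,h)
round 1: derive conn(i,j) via R0 from road(i,j)
round 1: derive conn(j,c) via R0 from road(j,c)
round 2: derive conn(c,b) via R1 from conn(c,h), edge(h,b)
round 2: derive conn(c,d) via R1 from conn(c,h), edge(h,d)
round 2: derive conn(c,e) via R1 from conn(c,j), edge(j,e)
round 2: derive conn(c,i) via R1 from conn(c,c), edge(c,i)
round 2: derive conn(d,c) via R1 from conn(d,f), edge(f,c)
round 2: derive conn(f,c) via R1 from conn(f,f), edge(f,c)
round 2: derive conn(h,b) via R1 from conn(h,h), edge(h,b)
round 2: derive conn(h,d) via R1 from conn(h,h), edge(h,d)
round 2: derive conn(h,i) via R1 from conn(h,c), edge(c,i)
round 2: derive conn(h,j) via R1 from conn(h,h), edge(h,j)
round 2: derive conn(i,e) via R1 from conn(i,j), edge(j,e)
round 2: derive conn(j,i) via R1 from conn(j,c), edge(c,i)
round 3: derive conn(d,i) via R1 from conn(d,c), edge(c,i)
round 3: derive conn(f,i) via R1 from conn(f,c), edge(c,i)
round 3: derive conn(h,e) via R1 from conn(h,j), edge(j,e)

yes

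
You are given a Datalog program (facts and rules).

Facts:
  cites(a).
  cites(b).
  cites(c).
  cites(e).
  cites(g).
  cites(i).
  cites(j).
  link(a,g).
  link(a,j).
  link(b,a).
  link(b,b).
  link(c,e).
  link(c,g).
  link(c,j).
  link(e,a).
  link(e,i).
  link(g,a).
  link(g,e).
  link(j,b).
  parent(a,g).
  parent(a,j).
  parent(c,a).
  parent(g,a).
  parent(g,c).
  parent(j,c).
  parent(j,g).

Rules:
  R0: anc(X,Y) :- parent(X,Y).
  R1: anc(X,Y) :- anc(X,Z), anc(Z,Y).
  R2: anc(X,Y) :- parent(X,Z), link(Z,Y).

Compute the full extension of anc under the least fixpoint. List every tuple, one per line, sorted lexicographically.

round 1: derive anc(a,g) via R0 from parent(a,g)
round 1: derive anc(a,j) via R0 from parent(a,j)
round 1: derive anc(c,a) via R0 from parent(c,a)
round 1: derive anc(g,a) via R0 from parent(g,a)
round 1: derive anc(g,c) via R0 from parent(g,c)
round 1: derive anc(j,c) via R0 from parent(j,c)
round 1: derive anc(j,g) via R0 from parent(j,g)
round 1: derive anc(a,a) via R2 from parent(a,g), link(g,a)
round 1: derive anc(a,b) via R2 from parent(a,j), link(j,b)
round 1: derive anc(a,e) via R2 from parent(a,g), link(g,e)
round 1: derive anc(c,g) via R2 from parent(c,a), link(a,g)
round 1: derive anc(c,j) via R2 from parent(c,a), link(a,j)
round 1: derive anc(g,e) via R2 from parent(g,c), link(c,e)
round 1: derive anc(g,g) via R2 from parent(g,a), link(a,g)
round 1: derive anc(g,j) via R2 from parent(g,a), link(a,j)
round 1: derive anc(j,a) via R2 from parent(j,g), link(g,a)
round 1: derive anc(j,e) via R2 from parent(j,c), link(c,e)
round 1: derive anc(j,j) via R2 from parent(j,c), link(c,j)
round 2: derive anc(a,c) via R1 from anc(a,g), anc(g,c)
round 2: derive anc(c,b) via R1 from anc(c,a), anc(a,b)
round 2: derive anc(c,c) via R1 from anc(c,g), anc(g,c)
round 2: derive anc(c,e) via R1 from anc(c,a), anc(a,e)
round 2: derive anc(g,b) via R1 from anc(g,a), anc(a,b)
round 2: derive anc(j,b) via R1 from anc(j,a), anc(a,b)

anc(a,a)
anc(a,b)
anc(a,c)
anc(a,e)
anc(a,g)
anc(a,j)
anc(c,a)
anc(c,b)
anc(c,c)
anc(c,e)
anc(c,g)
anc(c,j)
anc(g,a)
anc(g,b)
anc(g,c)
anc(g,e)
anc(g,g)
anc(g,j)
anc(j,a)
anc(j,b)
anc(j,c)
anc(j,e)
anc(j,g)
anc(j,j)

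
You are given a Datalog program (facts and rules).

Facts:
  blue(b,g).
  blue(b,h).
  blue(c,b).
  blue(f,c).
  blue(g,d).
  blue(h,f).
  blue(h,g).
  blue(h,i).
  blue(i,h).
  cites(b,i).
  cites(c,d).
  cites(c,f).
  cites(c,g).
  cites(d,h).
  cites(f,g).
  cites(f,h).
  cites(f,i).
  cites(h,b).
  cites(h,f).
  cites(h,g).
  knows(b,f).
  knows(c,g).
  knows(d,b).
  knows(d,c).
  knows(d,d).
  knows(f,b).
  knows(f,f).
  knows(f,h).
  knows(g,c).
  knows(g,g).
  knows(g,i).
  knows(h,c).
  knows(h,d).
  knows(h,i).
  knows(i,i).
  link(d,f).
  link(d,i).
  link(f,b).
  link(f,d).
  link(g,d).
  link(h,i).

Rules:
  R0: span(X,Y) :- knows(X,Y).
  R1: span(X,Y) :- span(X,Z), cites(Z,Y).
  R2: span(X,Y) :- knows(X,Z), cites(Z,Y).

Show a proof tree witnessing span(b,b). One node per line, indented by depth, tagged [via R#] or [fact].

span(b,b)  [via R1]
  span(b,h)  [via R2]
    knows(b,f)  [fact]
    cites(f,h)  [fact]
  cites(h,b)  [fact]

round 1: derive span(b,f) via R0 from knows(b,f)
round 1: derive span(c,g) via R0 from knows(c,g)
round 1: derive span(d,b) via R0 from knows(d,b)
round 1: derive span(d,c) via R0 from knows(d,c)
round 1: derive span(d,d) via R0 from knows(d,d)
round 1: derive span(f,b) via R0 from knows(f,b)
round 1: derive span(f,f) via R0 from knows(f,f)
round 1: derive span(f,h) via R0 from knows(f,h)
round 1: derive span(g,c) via R0 from knows(g,c)
round 1: derive span(g,g) via R0 from knows(g,g)
round 1: derive span(g,i) via R0 from knows(g,i)
round 1: derive span(h,c) via R0 from knows(h,c)
round 1: derive span(h,d) via R0 from knows(h,d)
round 1: derive span(h,i) via R0 from knows(h,i)
round 1: derive span(i,i) via R0 from knows(i,i)
round 1: derive span(b,g) via R2 from knows(b,f), cites(f,g)
round 1: derive span(b,h) via R2 from knows(b,f), cites(f,h)
round 1: derive span(b,i) via R2 from knows(b,f), cites(f,i)
round 1: derive span(d,f) via R2 from knows(d,c), cites(c,f)
round 1: derive span(d,g) via R2 from knows(d,c), cites(c,g)
round 1: derive span(d,h) via R2 from knows(d,d), cites(d,h)
round 1: derive span(d,i) via R2 from knows(d,b), cites(b,i)
round 1: derive span(f,g) via R2 from knows(f,f), cites(f,g)
round 1: derive span(f,i) via R2 from knows(f,b), cites(b,i)
round 1: derive span(g,d) via R2 from knows(g,c), cites(c,d)
round 1: derive span(g,f) via R2 from knows(g,c), cites(c,f)
round 1: derive span(h,f) via R2 from knows(h,c), cites(c,f)
round 1: derive span(h,g) via R2 from knows(h,c), cites(c,g)
round 1: derive span(h,h) via R2 from knows(h,d), cites(d,h)
round 2: derive span(b,b) via R1 from span(b,h), cites(h,b)
round 2: derive span(g,h) via R1 from span(g,d), cites(d,h)
round 2: derive span(h,b) via R1 from span(h,h), cites(h,b)
round 3: derive span(g,b) via R1 from span(g,h), cites(h,b)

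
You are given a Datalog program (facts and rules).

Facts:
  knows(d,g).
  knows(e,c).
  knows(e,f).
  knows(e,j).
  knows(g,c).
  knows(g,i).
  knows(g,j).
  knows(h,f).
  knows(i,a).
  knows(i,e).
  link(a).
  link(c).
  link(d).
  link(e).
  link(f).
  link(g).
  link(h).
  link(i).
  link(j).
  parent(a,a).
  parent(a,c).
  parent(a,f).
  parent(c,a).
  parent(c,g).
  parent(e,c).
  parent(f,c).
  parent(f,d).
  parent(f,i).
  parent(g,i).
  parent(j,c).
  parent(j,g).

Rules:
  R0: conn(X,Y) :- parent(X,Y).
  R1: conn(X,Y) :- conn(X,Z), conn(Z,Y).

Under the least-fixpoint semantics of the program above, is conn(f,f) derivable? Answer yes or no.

round 1: derive conn(a,a) via R0 from parent(a,a)
round 1: derive conn(a,c) via R0 from parent(a,c)
round 1: derive conn(a,f) via R0 from parent(a,f)
round 1: derive conn(c,a) via R0 from parent(c,a)
round 1: derive conn(c,g) via R0 from parent(c,g)
round 1: derive conn(e,c) via R0 from parent(e,c)
round 1: derive conn(f,c) via R0 from parent(f,c)
round 1: derive conn(f,d) via R0 from parent(f,d)
round 1: derive conn(f,i) via R0 from parent(f,i)
round 1: derive conn(g,i) via R0 from parent(g,i)
round 1: derive conn(j,c) via R0 from parent(j,c)
round 1: derive conn(j,g) via R0 from parent(j,g)
round 2: derive conn(a,d) via R1 from conn(a,f), conn(f,d)
round 2: derive conn(a,g) via R1 from conn(a,c), conn(c,g)
round 2: derive conn(a,i) via R1 from conn(a,f), conn(f,i)
round 2: derive conn(c,c) via R1 from conn(c,a), conn(a,c)
round 2: derive conn(c,f) via R1 from conn(c,a), conn(a,f)
round 2: derive conn(c,i) via R1 from conn(c,g), conn(g,i)
round 2: derive conn(e,a) via R1 from conn(e,c), conn(c,a)
round 2: derive conn(e,g) via R1 from conn(e,c), conn(c,g)
round 2: derive conn(f,a) via R1 from conn(f,c), conn(c,a)
round 2: derive conn(f,g) via R1 from conn(f,c), conn(c,g)
round 2: derive conn(j,a) via R1 from conn(j,c), conn(c,a)
round 2: derive conn(j,i) via R1 from conn(j,g), conn(g,i)
round 3: derive conn(c,d) via R1 from conn(c,a), conn(a,d)
round 3: derive conn(e,d) via R1 from conn(e,a), conn(a,d)
round 3: derive conn(e,f) via R1 from conn(e,a), conn(a,f)
round 3: derive conn(e,i) via R1 from conn(e,a), conn(a,i)
round 3: derive conn(f,f) via R1 from conn(f,a), conn(a,f)
round 3: derive conn(j,d) via R1 from conn(j,a), conn(a,d)
round 3: derive conn(j,f) via R1 from conn(j,a), conn(a,f)

yes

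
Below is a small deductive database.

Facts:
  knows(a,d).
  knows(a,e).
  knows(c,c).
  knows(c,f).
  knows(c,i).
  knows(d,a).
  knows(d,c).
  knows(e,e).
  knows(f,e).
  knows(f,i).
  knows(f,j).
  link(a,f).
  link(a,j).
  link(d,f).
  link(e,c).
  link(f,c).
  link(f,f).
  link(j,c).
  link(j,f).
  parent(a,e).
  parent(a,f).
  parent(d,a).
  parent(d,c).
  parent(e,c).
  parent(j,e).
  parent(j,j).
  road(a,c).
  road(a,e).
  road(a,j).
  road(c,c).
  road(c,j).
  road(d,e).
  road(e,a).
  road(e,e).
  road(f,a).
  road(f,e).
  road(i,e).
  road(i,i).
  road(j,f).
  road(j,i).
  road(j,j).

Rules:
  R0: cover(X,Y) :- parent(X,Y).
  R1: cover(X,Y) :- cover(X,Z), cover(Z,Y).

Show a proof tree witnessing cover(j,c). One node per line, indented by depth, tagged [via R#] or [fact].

round 1: derive cover(a,e) via R0 from parent(a,e)
round 1: derive cover(a,f) via R0 from parent(a,f)
round 1: derive cover(d,a) via R0 from parent(d,a)
round 1: derive cover(d,c) via R0 from parent(d,c)
round 1: derive cover(e,c) via R0 from parent(e,c)
round 1: derive cover(j,e) via R0 from parent(j,e)
round 1: derive cover(j,j) via R0 from parent(j,j)
round 2: derive cover(a,c) via R1 from cover(a,e), cover(e,c)
round 2: derive cover(d,e) via R1 from cover(d,a), cover(a,e)
round 2: derive cover(d,f) via R1 from cover(d,a), cover(a,f)
round 2: derive cover(j,c) via R1 from cover(j,e), cover(e,c)

cover(j,c)  [via R1]
  cover(j,e)  [via R0]
    parent(j,e)  [fact]
  cover(e,c)  [via R0]
    parent(e,c)  [fact]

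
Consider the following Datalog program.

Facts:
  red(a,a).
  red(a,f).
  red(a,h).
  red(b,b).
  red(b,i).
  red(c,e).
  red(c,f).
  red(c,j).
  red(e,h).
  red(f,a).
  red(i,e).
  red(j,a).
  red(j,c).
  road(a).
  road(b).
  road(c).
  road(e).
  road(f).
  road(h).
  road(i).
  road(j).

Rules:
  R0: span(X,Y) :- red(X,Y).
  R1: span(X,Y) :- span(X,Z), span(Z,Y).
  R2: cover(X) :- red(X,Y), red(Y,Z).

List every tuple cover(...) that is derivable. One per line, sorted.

round 1: derive cover(a) via R2 from red(a,a), red(a,a)
round 1: derive cover(b) via R2 from red(b,b), red(b,b)
round 1: derive cover(c) via R2 from red(c,e), red(e,h)
round 1: derive cover(f) via R2 from red(f,a), red(a,a)
round 1: derive cover(i) via R2 from red(i,e), red(e,h)
round 1: derive cover(j) via R2 from red(j,a), red(a,a)

cover(a)
cover(b)
cover(c)
cover(f)
cover(i)
cover(j)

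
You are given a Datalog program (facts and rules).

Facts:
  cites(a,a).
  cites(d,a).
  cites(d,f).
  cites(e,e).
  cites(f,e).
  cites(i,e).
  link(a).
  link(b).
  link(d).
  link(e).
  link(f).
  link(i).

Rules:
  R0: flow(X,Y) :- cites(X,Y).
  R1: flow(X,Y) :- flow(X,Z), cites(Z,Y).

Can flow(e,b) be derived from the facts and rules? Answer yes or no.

round 1: derive flow(a,a) via R0 from cites(a,a)
round 1: derive flow(d,a) via R0 from cites(d,a)
round 1: derive flow(d,f) via R0 from cites(d,f)
round 1: derive flow(e,e) via R0 from cites(e,e)
round 1: derive flow(f,e) via R0 from cites(f,e)
round 1: derive flow(i,e) via R0 from cites(i,e)
round 2: derive flow(d,e) via R1 from flow(d,f), cites(f,e)

no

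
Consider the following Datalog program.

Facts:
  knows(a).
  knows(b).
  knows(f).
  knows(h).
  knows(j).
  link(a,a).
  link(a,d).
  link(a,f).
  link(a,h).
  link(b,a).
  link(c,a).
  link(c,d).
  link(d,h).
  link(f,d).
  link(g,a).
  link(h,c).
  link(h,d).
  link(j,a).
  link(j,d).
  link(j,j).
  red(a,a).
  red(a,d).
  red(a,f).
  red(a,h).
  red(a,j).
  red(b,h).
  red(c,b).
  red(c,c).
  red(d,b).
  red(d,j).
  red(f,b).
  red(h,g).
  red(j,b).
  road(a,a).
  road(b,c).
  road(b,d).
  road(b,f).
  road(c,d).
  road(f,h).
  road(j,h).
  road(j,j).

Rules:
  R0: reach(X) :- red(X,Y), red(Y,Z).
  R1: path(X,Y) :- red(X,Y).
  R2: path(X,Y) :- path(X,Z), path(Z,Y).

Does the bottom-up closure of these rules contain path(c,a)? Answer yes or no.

round 1: derive path(a,a) via R1 from red(a,a)
round 1: derive path(a,d) via R1 from red(a,d)
round 1: derive path(a,f) via R1 from red(a,f)
round 1: derive path(a,h) via R1 from red(a,h)
round 1: derive path(a,j) via R1 from red(a,j)
round 1: derive path(b,h) via R1 from red(b,h)
round 1: derive path(c,b) via R1 from red(c,b)
round 1: derive path(c,c) via R1 from red(c,c)
round 1: derive path(d,b) via R1 from red(d,b)
round 1: derive path(d,j) via R1 from red(d,j)
round 1: derive path(f,b) via R1 from red(f,b)
round 1: derive path(h,g) via R1 from red(h,g)
round 1: derive path(j,b) via R1 from red(j,b)
round 2: derive path(a,b) via R2 from path(a,d), path(d,b)
round 2: derive path(a,g) via R2 from path(a,h), path(h,g)
round 2: derive path(b,g) via R2 from path(b,h), path(h,g)
round 2: derive path(c,h) via R2 from path(c,b), path(b,h)
round 2: derive path(d,h) via R2 from path(d,b), path(b,h)
round 2: derive path(f,h) via R2 from path(f,b), path(b,h)
round 2: derive path(j,h) via R2 from path(j,b), path(b,h)
round 3: derive path(c,g) via R2 from path(c,b), path(b,g)
round 3: derive path(d,g) via R2 from path(d,b), path(b,g)
round 3: derive path(f,g) via R2 from path(f,b), path(b,g)
round 3: derive path(j,g) via R2 from path(j,b), path(b,g)

no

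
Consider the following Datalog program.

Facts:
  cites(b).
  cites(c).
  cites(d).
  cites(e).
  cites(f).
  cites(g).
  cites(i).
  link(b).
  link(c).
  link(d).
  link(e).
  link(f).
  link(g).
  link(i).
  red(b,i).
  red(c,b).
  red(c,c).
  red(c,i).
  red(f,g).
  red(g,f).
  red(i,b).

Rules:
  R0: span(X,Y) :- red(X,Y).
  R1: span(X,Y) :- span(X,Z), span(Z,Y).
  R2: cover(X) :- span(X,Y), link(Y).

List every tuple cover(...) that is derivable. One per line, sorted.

round 1: derive span(b,i) via R0 from red(b,i)
round 1: derive span(c,b) via R0 from red(c,b)
round 1: derive span(c,c) via R0 from red(c,c)
round 1: derive span(c,i) via R0 from red(c,i)
round 1: derive span(f,g) via R0 from red(f,g)
round 1: derive span(g,f) via R0 from red(g,f)
round 1: derive span(i,b) via R0 from red(i,b)
round 2: derive span(b,b) via R1 from span(b,i), span(i,b)
round 2: derive span(f,f) via R1 from span(f,g), span(g,f)
round 2: derive span(g,g) via R1 from span(g,f), span(f,g)
round 2: derive span(i,i) via R1 from span(i,b), span(b,i)
round 2: derive cover(b) via R2 from span(b,i), link(i)
round 2: derive cover(c) via R2 from span(c,b), link(b)
round 2: derive cover(f) via R2 from span(f,g), link(g)
round 2: derive cover(g) via R2 from span(g,f), link(f)
round 2: derive cover(i) via R2 from span(i,b), link(b)

cover(b)
cover(c)
cover(f)
cover(g)
cover(i)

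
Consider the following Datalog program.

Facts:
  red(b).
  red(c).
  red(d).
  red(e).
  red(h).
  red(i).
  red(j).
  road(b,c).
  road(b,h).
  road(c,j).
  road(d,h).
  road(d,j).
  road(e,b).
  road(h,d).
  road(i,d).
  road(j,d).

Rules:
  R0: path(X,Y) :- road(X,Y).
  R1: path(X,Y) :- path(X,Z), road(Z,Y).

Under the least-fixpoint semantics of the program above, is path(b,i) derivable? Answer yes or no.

no

round 1: derive path(b,c) via R0 from road(b,c)
round 1: derive path(b,h) via R0 from road(b,h)
round 1: derive path(c,j) via R0 from road(c,j)
round 1: derive path(d,h) via R0 from road(d,h)
round 1: derive path(d,j) via R0 from road(d,j)
round 1: derive path(e,b) via R0 from road(e,b)
round 1: derive path(h,d) via R0 from road(h,d)
round 1: derive path(i,d) via R0 from road(i,d)
round 1: derive path(j,d) via R0 from road(j,d)
round 2: derive path(b,d) via R1 from path(b,h), road(h,d)
round 2: derive path(b,j) via R1 from path(b,c), road(c,j)
round 2: derive path(c,d) via R1 from path(c,j), road(j,d)
round 2: derive path(d,d) via R1 from path(d,h), road(h,d)
round 2: derive path(e,c) via R1 from path(e,b), road(b,c)
round 2: derive path(e,h) via R1 from path(e,b), road(b,h)
round 2: derive path(h,h) via R1 from path(h,d), road(d,h)
round 2: derive path(h,j) via R1 from path(h,d), road(d,j)
round 2: derive path(i,h) via R1 from path(i,d), road(d,h)
round 2: derive path(i,j) via R1 from path(i,d), road(d,j)
round 2: derive path(j,h) via R1 from path(j,d), road(d,h)
round 2: derive path(j,j) via R1 from path(j,d), road(d,j)
round 3: derive path(c,h) via R1 from path(c,d), road(d,h)
round 3: derive path(e,d) via R1 from path(e,h), road(h,d)
round 3: derive path(e,j) via R1 from path(e,c), road(c,j)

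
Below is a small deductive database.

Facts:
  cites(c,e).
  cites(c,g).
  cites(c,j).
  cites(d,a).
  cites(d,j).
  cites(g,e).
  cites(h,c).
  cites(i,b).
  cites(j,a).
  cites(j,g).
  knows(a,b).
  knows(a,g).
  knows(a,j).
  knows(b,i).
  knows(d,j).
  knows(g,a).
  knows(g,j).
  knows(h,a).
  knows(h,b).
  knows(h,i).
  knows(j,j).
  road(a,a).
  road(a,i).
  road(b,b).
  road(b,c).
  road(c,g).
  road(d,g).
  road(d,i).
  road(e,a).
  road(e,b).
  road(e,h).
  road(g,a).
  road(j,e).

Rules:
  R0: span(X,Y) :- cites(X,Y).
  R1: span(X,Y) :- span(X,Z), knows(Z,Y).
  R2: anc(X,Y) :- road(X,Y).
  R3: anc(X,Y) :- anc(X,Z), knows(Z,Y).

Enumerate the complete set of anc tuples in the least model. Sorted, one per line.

anc(a,a)
anc(a,b)
anc(a,g)
anc(a,i)
anc(a,j)
anc(b,b)
anc(b,c)
anc(b,i)
anc(c,a)
anc(c,b)
anc(c,g)
anc(c,i)
anc(c,j)
anc(d,a)
anc(d,b)
anc(d,g)
anc(d,i)
anc(d,j)
anc(e,a)
anc(e,b)
anc(e,g)
anc(e,h)
anc(e,i)
anc(e,j)
anc(g,a)
anc(g,b)
anc(g,g)
anc(g,i)
anc(g,j)
anc(j,e)

round 1: derive anc(a,a) via R2 from road(a,a)
round 1: derive anc(a,i) via R2 from road(a,i)
round 1: derive anc(b,b) via R2 from road(b,b)
round 1: derive anc(b,c) via R2 from road(b,c)
round 1: derive anc(c,g) via R2 from road(c,g)
round 1: derive anc(d,g) via R2 from road(d,g)
round 1: derive anc(d,i) via R2 from road(d,i)
round 1: derive anc(e,a) via R2 from road(e,a)
round 1: derive anc(e,b) via R2 from road(e,b)
round 1: derive anc(e,h) via R2 from road(e,h)
round 1: derive anc(g,a) via R2 from road(g,a)
round 1: derive anc(j,e) via R2 from road(j,e)
round 2: derive anc(a,b) via R3 from anc(a,a), knows(a,b)
round 2: derive anc(a,g) via R3 from anc(a,a), knows(a,g)
round 2: derive anc(a,j) via R3 from anc(a,a), knows(a,j)
round 2: derive anc(b,i) via R3 from anc(b,b), knows(b,i)
round 2: derive anc(c,a) via R3 from anc(c,g), knows(g,a)
round 2: derive anc(c,j) via R3 from anc(c,g), knows(g,j)
round 2: derive anc(d,a) via R3 from anc(d,g), knows(g,a)
round 2: derive anc(d,j) via R3 from anc(d,g), knows(g,j)
round 2: derive anc(e,g) via R3 from anc(e,a), knows(a,g)
round 2: derive anc(e,i) via R3 from anc(e,b), knows(b,i)
round 2: derive anc(e,j) via R3 from anc(e,a), knows(a,j)
round 2: derive anc(g,b) via R3 from anc(g,a), knows(a,b)
round 2: derive anc(g,g) via R3 from anc(g,a), knows(a,g)
round 2: derive anc(g,j) via R3 from anc(g,a), knows(a,j)
round 3: derive anc(c,b) via R3 from anc(c,a), knows(a,b)
round 3: derive anc(d,b) via R3 from anc(d,a), knows(a,b)
round 3: derive anc(g,i) via R3 from anc(g,b), knows(b,i)
round 4: derive anc(c,i) via R3 from anc(c,b), knows(b,i)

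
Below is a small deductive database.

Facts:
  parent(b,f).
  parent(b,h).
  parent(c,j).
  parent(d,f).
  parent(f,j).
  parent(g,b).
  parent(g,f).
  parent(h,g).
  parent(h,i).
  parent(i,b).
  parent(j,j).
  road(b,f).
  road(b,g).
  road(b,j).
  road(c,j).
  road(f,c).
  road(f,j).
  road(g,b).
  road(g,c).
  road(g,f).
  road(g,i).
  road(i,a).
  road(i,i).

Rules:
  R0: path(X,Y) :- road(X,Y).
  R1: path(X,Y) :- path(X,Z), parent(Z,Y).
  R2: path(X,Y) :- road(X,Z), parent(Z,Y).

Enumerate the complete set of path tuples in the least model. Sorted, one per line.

round 1: derive path(b,f) via R0 from road(b,f)
round 1: derive path(b,g) via R0 from road(b,g)
round 1: derive path(b,j) via R0 from road(b,j)
round 1: derive path(c,j) via R0 from road(c,j)
round 1: derive path(f,c) via R0 from road(f,c)
round 1: derive path(f,j) via R0 from road(f,j)
round 1: derive path(g,b) via R0 from road(g,b)
round 1: derive path(g,c) via R0 from road(g,c)
round 1: derive path(g,f) via R0 from road(g,f)
round 1: derive path(g,i) via R0 from road(g,i)
round 1: derive path(i,a) via R0 from road(i,a)
round 1: derive path(i,i) via R0 from road(i,i)
round 1: derive path(b,b) via R2 from road(b,g), parent(g,b)
round 1: derive path(g,h) via R2 from road(g,b), parent(b,h)
round 1: derive path(g,j) via R2 from road(g,c), parent(c,j)
round 1: derive path(i,b) via R2 from road(i,i), parent(i,b)
round 2: derive path(b,h) via R1 from path(b,b), parent(b,h)
round 2: derive path(g,g) via R1 from path(g,h), parent(h,g)
round 2: derive path(i,f) via R1 from path(i,b), parent(b,f)
round 2: derive path(i,h) via R1 from path(i,b), parent(b,h)
round 3: derive path(b,i) via R1 from path(b,h), parent(h,i)
round 3: derive path(i,g) via R1 from path(i,h), parent(h,g)
round 3: derive path(i,j) via R1 from path(i,f), parent(f,j)

path(b,b)
path(b,f)
path(b,g)
path(b,h)
path(b,i)
path(b,j)
path(c,j)
path(f,c)
path(f,j)
path(g,b)
path(g,c)
path(g,f)
path(g,g)
path(g,h)
path(g,i)
path(g,j)
path(i,a)
path(i,b)
path(i,f)
path(i,g)
path(i,h)
path(i,i)
path(i,j)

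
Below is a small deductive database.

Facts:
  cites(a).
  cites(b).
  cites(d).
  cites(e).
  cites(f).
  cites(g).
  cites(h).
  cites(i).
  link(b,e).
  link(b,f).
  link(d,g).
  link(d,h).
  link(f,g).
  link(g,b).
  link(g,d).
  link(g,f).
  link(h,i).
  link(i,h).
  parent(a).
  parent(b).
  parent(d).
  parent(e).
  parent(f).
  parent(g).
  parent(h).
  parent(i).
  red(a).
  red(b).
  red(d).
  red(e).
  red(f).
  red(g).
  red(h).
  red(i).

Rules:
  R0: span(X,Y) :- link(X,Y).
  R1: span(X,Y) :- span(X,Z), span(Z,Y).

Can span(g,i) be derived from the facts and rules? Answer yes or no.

yes

round 1: derive span(b,e) via R0 from link(b,e)
round 1: derive span(b,f) via R0 from link(b,f)
round 1: derive span(d,g) via R0 from link(d,g)
round 1: derive span(d,h) via R0 from link(d,h)
round 1: derive span(f,g) via R0 from link(f,g)
round 1: derive span(g,b) via R0 from link(g,b)
round 1: derive span(g,d) via R0 from link(g,d)
round 1: derive span(g,f) via R0 from link(g,f)
round 1: derive span(h,i) via R0 from link(h,i)
round 1: derive span(i,h) via R0 from link(i,h)
round 2: derive span(b,g) via R1 from span(b,f), span(f,g)
round 2: derive span(d,b) via R1 from span(d,g), span(g,b)
round 2: derive span(d,d) via R1 from span(d,g), span(g,d)
round 2: derive span(d,f) via R1 from span(d,g), span(g,f)
round 2: derive span(d,i) via R1 from span(d,h), span(h,i)
round 2: derive span(f,b) via R1 from span(f,g), span(g,b)
round 2: derive span(f,d) via R1 from span(f,g), span(g,d)
round 2: derive span(f,f) via R1 from span(f,g), span(g,f)
round 2: derive span(g,e) via R1 from span(g,b), span(b,e)
round 2: derive span(g,g) via R1 from span(g,d), span(d,g)
round 2: derive span(g,h) via R1 from span(g,d), span(d,h)
round 2: derive span(h,h) via R1 from span(h,i), span(i,h)
round 2: derive span(i,i) via R1 from span(i,h), span(h,i)
round 3: derive span(b,b) via R1 from span(b,f), span(f,b)
round 3: derive span(b,d) via R1 from span(b,f), span(f,d)
round 3: derive span(b,h) via R1 from span(b,g), span(g,h)
round 3: derive span(d,e) via R1 from span(d,b), span(b,e)
round 3: derive span(f,e) via R1 from span(f,b), span(b,e)
round 3: derive span(f,h) via R1 from span(f,d), span(d,h)
round 3: derive span(f,i) via R1 from span(f,d), span(d,i)
round 3: derive span(g,i) via R1 from span(g,d), span(d,i)
round 4: derive span(b,i) via R1 from span(b,d), span(d,i)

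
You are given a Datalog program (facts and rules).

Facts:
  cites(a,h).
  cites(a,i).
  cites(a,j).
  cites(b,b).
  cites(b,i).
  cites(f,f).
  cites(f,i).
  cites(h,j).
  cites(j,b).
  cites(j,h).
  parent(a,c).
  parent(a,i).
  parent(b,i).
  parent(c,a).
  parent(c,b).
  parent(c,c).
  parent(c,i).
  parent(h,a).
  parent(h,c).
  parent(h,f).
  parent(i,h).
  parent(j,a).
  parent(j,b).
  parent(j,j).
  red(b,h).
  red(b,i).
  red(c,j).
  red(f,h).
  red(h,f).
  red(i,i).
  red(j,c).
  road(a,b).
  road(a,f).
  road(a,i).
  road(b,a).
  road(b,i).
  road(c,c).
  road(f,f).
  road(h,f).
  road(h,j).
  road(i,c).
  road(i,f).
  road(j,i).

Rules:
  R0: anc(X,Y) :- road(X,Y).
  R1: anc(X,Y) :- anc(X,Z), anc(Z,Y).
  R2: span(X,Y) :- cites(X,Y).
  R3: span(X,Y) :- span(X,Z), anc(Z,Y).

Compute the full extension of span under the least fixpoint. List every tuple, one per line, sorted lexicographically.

round 1: derive anc(a,b) via R0 from road(a,b)
round 1: derive anc(a,f) via R0 from road(a,f)
round 1: derive anc(a,i) via R0 from road(a,i)
round 1: derive anc(b,a) via R0 from road(b,a)
round 1: derive anc(b,i) via R0 from road(b,i)
round 1: derive anc(c,c) via R0 from road(c,c)
round 1: derive anc(f,f) via R0 from road(f,f)
round 1: derive anc(h,f) via R0 from road(h,f)
round 1: derive anc(h,j) via R0 from road(h,j)
round 1: derive anc(i,c) via R0 from road(i,c)
round 1: derive anc(i,f) via R0 from road(i,f)
round 1: derive anc(j,i) via R0 from road(j,i)
round 1: derive span(a,h) via R2 from cites(a,h)
round 1: derive span(a,i) via R2 from cites(a,i)
round 1: derive span(a,j) via R2 from cites(a,j)
round 1: derive span(b,b) via R2 from cites(b,b)
round 1: derive span(b,i) via R2 from cites(b,i)
round 1: derive span(f,f) via R2 from cites(f,f)
round 1: derive span(f,i) via R2 from cites(f,i)
round 1: derive span(h,j) via R2 from cites(h,j)
round 1: derive span(j,b) via R2 from cites(j,b)
round 1: derive span(j,h) via R2 from cites(j,h)
round 2: derive anc(a,a) via R1 from anc(a,b), anc(b,a)
round 2: derive anc(a,c) via R1 from anc(a,i), anc(i,c)
round 2: derive anc(b,b) via R1 from anc(b,a), anc(a,b)
round 2: derive anc(b,c) via R1 from anc(b,i), anc(i,c)
round 2: derive anc(b,f) via R1 from anc(b,a), anc(a,f)
round 2: derive anc(h,i) via R1 from anc(h,j), anc(j,i)
round 2: derive anc(j,c) via R1 from anc(j,i), anc(i,c)
round 2: derive anc(j,f) via R1 from anc(j,i), anc(i,f)
round 2: derive span(a,c) via R3 from span(a,i), anc(i,c)
round 2: derive span(a,f) via R3 from span(a,h), anc(h,f)
round 2: derive span(b,a) via R3 from span(b,b), anc(b,a)
round 2: derive span(b,c) via R3 from span(b,i), anc(i,c)
round 2: derive span(b,f) via R3 from span(b,i), anc(i,f)
round 2: derive span(f,c) via R3 from span(f,i), anc(i,c)
round 2: derive span(h,i) via R3 from span(h,j), anc(j,i)
round 2: derive span(j,a) via R3 from span(j,b), anc(b,a)
round 2: derive span(j,f) via R3 from span(j,h), anc(h,f)
round 2: derive span(j,i) via R3 from span(j,b), anc(b,i)
round 2: derive span(j,j) via R3 from span(j,h), anc(h,j)
round 3: derive anc(h,c) via R1 from anc(h,i), anc(i,c)
round 3: derive span(h,c) via R3 from span(h,i), anc(i,c)
round 3: derive span(h,f) via R3 from span(h,i), anc(i,f)
round 3: derive span(j,c) via R3 from span(j,a), anc(a,c)

span(a,c)
span(a,f)
span(a,h)
span(a,i)
span(a,j)
span(b,a)
span(b,b)
span(b,c)
span(b,f)
span(b,i)
span(f,c)
span(f,f)
span(f,i)
span(h,c)
span(h,f)
span(h,i)
span(h,j)
span(j,a)
span(j,b)
span(j,c)
span(j,f)
span(j,h)
span(j,i)
span(j,j)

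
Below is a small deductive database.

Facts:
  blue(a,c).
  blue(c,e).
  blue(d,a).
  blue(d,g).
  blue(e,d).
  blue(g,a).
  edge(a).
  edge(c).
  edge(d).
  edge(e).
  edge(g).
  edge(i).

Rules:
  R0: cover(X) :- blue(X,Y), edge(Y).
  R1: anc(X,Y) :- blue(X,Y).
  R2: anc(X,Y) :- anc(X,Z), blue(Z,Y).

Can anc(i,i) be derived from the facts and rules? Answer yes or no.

no

round 1: derive anc(a,c) via R1 from blue(a,c)
round 1: derive anc(c,e) via R1 from blue(c,e)
round 1: derive anc(d,a) via R1 from blue(d,a)
round 1: derive anc(d,g) via R1 from blue(d,g)
round 1: derive anc(e,d) via R1 from blue(e,d)
round 1: derive anc(g,a) via R1 from blue(g,a)
round 2: derive anc(a,e) via R2 from anc(a,c), blue(c,e)
round 2: derive anc(c,d) via R2 from anc(c,e), blue(e,d)
round 2: derive anc(d,c) via R2 from anc(d,a), blue(a,c)
round 2: derive anc(e,a) via R2 from anc(e,d), blue(d,a)
round 2: derive anc(e,g) via R2 from anc(e,d), blue(d,g)
round 2: derive anc(g,c) via R2 from anc(g,a), blue(a,c)
round 3: derive anc(a,d) via R2 from anc(a,e), blue(e,d)
round 3: derive anc(c,a) via R2 from anc(c,d), blue(d,a)
round 3: derive anc(c,g) via R2 from anc(c,d), blue(d,g)
round 3: derive anc(d,e) via R2 from anc(d,c), blue(c,e)
round 3: derive anc(e,c) via R2 from anc(e,a), blue(a,c)
round 3: derive anc(g,e) via R2 from anc(g,c), blue(c,e)
round 4: derive anc(a,a) via R2 from anc(a,d), blue(d,a)
round 4: derive anc(a,g) via R2 from anc(a,d), blue(d,g)
round 4: derive anc(c,c) via R2 from anc(c,a), blue(a,c)
round 4: derive anc(d,d) via R2 from anc(d,e), blue(e,d)
round 4: derive anc(e,e) via R2 from anc(e,c), blue(c,e)
round 4: derive anc(g,d) via R2 from anc(g,e), blue(e,d)
round 5: derive anc(g,g) via R2 from anc(g,d), blue(d,g)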